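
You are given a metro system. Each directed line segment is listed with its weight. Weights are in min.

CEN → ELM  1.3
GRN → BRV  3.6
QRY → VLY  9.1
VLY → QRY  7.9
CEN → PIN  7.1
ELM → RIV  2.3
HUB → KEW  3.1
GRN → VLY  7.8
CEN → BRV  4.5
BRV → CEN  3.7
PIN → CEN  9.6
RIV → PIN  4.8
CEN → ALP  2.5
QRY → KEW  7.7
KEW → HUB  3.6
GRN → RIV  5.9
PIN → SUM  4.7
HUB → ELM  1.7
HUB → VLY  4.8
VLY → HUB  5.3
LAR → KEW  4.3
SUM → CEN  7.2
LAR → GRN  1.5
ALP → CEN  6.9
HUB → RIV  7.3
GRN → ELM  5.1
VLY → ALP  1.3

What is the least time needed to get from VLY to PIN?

14.1 min

Shortest distances from VLY:
VLY: 0
ALP: 1.3  (via VLY)
HUB: 5.3  (via VLY)
ELM: 7  (via HUB)
QRY: 7.9  (via VLY)
CEN: 8.2  (via ALP)
KEW: 8.4  (via HUB)
RIV: 9.3  (via ELM)
BRV: 12.7  (via CEN)
PIN: 14.1  (via RIV)
Shortest route: VLY → HUB → ELM → RIV → PIN = 14.1 min.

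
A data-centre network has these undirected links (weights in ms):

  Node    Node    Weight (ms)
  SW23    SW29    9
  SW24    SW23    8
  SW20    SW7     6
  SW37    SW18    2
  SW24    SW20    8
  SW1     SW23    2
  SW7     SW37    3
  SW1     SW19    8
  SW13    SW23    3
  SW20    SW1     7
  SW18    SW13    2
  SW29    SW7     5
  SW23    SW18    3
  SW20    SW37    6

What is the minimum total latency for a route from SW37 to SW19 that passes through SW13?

17 ms

Shortest SW37→SW13: SW37 → SW18 → SW13 = 4
Shortest SW13→SW19: SW13 → SW23 → SW1 → SW19 = 13
Total via SW13: 4 + 13 = 17 ms.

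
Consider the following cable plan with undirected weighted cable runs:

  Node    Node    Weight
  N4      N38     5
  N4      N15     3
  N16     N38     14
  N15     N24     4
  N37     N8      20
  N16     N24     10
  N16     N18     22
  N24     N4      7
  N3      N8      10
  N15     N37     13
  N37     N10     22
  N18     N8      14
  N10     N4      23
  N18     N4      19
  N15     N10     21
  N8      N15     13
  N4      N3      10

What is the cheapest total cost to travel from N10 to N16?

35

Compare a few routes:
N10 - N4 - N24 - N16: 23+7+10 = 40
N10 - N4 - N15 - N24 - N16: 23+3+4+10 = 40
N10 - N15 - N24 - N16: 21+4+10 = 35
The minimum is 35 via N10 - N15 - N24 - N16.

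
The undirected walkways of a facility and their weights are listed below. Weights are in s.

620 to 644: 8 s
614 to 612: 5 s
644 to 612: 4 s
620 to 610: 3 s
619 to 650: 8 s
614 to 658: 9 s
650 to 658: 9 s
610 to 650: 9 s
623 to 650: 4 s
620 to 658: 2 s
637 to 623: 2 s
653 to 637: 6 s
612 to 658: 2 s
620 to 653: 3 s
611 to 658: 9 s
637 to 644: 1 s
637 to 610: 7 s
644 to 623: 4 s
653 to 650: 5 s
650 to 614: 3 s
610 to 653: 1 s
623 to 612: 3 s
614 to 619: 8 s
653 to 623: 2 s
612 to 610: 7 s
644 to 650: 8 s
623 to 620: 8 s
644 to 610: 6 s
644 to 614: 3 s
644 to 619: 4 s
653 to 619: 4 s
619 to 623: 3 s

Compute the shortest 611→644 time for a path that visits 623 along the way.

17 s

Shortest 611→623: 611 → 658 → 612 → 623 = 14
Best 623 to 644: 623 → 637 → 644 costing 3
Total via 623: 14 + 3 = 17 s.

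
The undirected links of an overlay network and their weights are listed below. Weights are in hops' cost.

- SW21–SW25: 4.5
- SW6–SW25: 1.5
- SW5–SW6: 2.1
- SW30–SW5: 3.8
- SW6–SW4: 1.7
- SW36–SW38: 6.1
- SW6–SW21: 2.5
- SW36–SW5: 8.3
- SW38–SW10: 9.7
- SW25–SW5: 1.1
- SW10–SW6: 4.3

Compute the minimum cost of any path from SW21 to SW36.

Enumerating some paths:
SW21 → SW25 → SW5 → SW36: 4.5+1.1+8.3 = 13.9
SW21 → SW6 → SW25 → SW5 → SW36: 2.5+1.5+1.1+8.3 = 13.4
SW21 → SW6 → SW5 → SW36: 2.5+2.1+8.3 = 12.9
The minimum is 12.9 hops' cost via SW21 → SW6 → SW5 → SW36.

12.9 hops' cost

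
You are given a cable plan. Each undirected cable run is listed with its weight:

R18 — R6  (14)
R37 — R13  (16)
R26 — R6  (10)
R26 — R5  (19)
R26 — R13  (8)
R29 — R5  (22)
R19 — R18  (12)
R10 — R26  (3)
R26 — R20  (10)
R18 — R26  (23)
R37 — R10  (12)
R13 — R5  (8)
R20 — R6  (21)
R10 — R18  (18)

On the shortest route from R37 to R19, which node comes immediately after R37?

Candidate routes:
R37 → R10 → R18 → R19: 12+18+12 = 42
R37 → R10 → R26 → R18 → R19: 12+3+23+12 = 50
Cheapest is R37 → R10 → R18 → R19 at 42.
So from R37 the first move is to R10.

R10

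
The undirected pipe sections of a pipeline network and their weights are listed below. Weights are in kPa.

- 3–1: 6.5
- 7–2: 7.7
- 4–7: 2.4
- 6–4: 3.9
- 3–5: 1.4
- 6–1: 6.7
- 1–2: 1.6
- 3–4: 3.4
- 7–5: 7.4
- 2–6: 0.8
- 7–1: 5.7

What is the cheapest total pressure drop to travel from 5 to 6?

Enumerating some paths:
5 - 3 - 1 - 6: 1.4+6.5+6.7 = 14.6
5 - 7 - 4 - 6: 7.4+2.4+3.9 = 13.7
5 - 3 - 4 - 6: 1.4+3.4+3.9 = 8.7
5 - 3 - 1 - 2 - 6: 1.4+6.5+1.6+0.8 = 10.3
Cheapest is 5 - 3 - 4 - 6 at 8.7 kPa.

8.7 kPa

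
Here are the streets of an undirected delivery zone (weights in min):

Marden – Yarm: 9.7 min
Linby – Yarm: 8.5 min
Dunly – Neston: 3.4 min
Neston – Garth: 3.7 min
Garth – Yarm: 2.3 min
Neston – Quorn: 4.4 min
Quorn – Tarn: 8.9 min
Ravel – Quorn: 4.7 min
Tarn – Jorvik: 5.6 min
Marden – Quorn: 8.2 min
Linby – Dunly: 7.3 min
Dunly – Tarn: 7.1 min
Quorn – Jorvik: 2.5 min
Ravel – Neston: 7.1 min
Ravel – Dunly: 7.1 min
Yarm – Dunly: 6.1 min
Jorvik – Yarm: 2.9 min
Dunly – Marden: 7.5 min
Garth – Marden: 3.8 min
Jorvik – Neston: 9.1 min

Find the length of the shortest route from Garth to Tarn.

Settle nodes by increasing distance from Garth:
Garth: 0
Yarm: 2.3  (via Garth)
Neston: 3.7  (via Garth)
Marden: 3.8  (via Garth)
Jorvik: 5.2  (via Yarm)
Dunly: 7.1  (via Neston)
Quorn: 7.7  (via Jorvik)
Linby: 10.8  (via Yarm)
Tarn: 10.8  (via Jorvik)
Shortest route: Garth → Yarm → Jorvik → Tarn = 10.8 min.

10.8 min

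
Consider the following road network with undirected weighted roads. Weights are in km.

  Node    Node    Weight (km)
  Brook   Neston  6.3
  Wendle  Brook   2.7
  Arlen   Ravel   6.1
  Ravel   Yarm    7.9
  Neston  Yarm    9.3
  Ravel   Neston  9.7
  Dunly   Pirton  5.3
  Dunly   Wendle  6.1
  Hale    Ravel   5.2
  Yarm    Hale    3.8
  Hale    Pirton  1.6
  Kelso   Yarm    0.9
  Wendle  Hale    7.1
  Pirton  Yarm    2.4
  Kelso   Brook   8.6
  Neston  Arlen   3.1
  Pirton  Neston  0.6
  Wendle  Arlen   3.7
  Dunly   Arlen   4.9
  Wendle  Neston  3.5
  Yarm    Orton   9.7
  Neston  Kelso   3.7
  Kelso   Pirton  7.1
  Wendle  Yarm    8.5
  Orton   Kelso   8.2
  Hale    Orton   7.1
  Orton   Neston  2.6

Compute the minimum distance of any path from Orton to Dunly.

8.5 km

Settle nodes by increasing distance from Orton:
Orton: 0
Neston: 2.6  (via Orton)
Pirton: 3.2  (via Neston)
Hale: 4.8  (via Pirton)
Yarm: 5.6  (via Pirton)
Arlen: 5.7  (via Neston)
Wendle: 6.1  (via Neston)
Kelso: 6.3  (via Neston)
Dunly: 8.5  (via Pirton)
Shortest route: Orton–Neston–Pirton–Dunly = 8.5 km.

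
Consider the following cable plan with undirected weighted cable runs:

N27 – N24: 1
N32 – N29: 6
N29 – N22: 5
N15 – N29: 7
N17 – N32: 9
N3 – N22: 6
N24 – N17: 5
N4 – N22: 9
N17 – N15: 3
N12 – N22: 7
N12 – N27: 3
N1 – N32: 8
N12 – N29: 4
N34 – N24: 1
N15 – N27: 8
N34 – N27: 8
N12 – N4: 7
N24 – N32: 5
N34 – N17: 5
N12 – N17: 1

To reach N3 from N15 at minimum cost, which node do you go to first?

N17

Enumerating some paths:
N15 → N17 → N12 → N29 → N22 → N3: 3+1+4+5+6 = 19
N15 → N17 → N12 → N22 → N3: 3+1+7+6 = 17
N15 → N27 → N12 → N22 → N3: 8+3+7+6 = 24
N15 → N29 → N22 → N3: 7+5+6 = 18
Cheapest is N15 → N17 → N12 → N22 → N3 at 17.
So from N15 the first move is to N17.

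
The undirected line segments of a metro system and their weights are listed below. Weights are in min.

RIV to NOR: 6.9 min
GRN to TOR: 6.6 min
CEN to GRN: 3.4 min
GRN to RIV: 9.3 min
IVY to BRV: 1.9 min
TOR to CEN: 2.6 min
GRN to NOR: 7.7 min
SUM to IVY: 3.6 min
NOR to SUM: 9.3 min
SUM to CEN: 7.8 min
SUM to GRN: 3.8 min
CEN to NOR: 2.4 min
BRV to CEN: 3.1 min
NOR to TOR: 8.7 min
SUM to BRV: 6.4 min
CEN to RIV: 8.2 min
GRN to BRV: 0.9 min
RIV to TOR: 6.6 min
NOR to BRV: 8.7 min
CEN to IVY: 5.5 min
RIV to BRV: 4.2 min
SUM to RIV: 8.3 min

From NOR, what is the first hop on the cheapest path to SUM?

Enumerating some paths:
NOR–CEN–GRN–SUM: 2.4+3.4+3.8 = 9.6
NOR–SUM: 9.3 = 9.3
Cheapest is NOR–SUM at 9.3 min.
So from NOR the first move is to SUM.

SUM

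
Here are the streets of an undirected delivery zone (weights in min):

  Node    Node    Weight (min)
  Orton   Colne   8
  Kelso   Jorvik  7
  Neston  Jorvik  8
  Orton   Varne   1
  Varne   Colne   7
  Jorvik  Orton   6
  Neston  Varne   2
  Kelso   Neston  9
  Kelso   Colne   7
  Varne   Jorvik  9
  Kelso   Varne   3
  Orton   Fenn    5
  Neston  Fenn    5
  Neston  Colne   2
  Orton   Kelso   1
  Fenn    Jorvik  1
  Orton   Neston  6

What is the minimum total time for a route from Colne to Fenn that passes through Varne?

10 min

Shortest Colne→Varne: Colne–Neston–Varne = 4
Shortest Varne→Fenn: Varne–Orton–Fenn = 6
Total via Varne: 4 + 6 = 10 min.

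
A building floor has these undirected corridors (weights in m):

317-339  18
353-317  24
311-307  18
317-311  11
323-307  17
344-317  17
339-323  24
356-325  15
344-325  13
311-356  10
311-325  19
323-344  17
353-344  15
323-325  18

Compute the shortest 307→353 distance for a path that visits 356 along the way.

71 m

Best 307 to 356: 307 → 311 → 356 costing 28
Shortest 356→353: 356 → 325 → 344 → 353 = 43
Total via 356: 28 + 43 = 71 m.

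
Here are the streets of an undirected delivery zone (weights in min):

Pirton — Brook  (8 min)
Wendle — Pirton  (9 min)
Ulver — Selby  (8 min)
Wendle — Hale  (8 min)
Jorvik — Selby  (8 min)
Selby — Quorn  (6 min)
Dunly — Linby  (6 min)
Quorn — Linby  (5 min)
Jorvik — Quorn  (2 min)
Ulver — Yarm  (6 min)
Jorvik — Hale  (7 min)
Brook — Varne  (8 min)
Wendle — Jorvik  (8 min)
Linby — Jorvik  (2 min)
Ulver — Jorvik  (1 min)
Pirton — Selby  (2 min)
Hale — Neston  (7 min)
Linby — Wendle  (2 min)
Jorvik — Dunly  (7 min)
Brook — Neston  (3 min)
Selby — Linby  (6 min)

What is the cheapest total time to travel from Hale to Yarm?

14 min

Running Dijkstra from Hale:
Hale: 0
Jorvik: 7  (via Hale)
Neston: 7  (via Hale)
Wendle: 8  (via Hale)
Ulver: 8  (via Jorvik)
Linby: 9  (via Jorvik)
Quorn: 9  (via Jorvik)
Brook: 10  (via Neston)
Dunly: 14  (via Jorvik)
Yarm: 14  (via Ulver)
Shortest route: Hale → Jorvik → Ulver → Yarm = 14 min.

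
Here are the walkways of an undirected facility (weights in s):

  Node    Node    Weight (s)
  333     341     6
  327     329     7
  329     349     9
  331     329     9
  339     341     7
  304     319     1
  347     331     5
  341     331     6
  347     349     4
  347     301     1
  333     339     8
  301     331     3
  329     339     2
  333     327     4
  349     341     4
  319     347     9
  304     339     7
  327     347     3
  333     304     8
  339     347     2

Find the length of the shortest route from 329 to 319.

Settle nodes by increasing distance from 329:
329: 0
339: 2  (via 329)
347: 4  (via 339)
301: 5  (via 347)
327: 7  (via 329)
331: 8  (via 301)
349: 8  (via 347)
304: 9  (via 339)
341: 9  (via 339)
333: 10  (via 339)
319: 10  (via 304)
Shortest route: 329–339–304–319 = 10 s.

10 s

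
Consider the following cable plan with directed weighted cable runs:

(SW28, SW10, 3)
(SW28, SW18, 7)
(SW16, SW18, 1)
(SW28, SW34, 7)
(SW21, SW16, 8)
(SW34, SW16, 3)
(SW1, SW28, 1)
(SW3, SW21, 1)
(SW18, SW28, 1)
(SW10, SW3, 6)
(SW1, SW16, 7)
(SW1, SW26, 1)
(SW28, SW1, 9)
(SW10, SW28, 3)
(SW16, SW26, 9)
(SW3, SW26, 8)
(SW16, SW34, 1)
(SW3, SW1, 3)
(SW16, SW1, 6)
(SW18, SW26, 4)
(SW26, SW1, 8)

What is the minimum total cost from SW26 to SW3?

18

Enumerating some paths:
SW26 → SW1 → SW16 → SW18 → SW28 → SW10 → SW3: 8+7+1+1+3+6 = 26
SW26 → SW1 → SW28 → SW10 → SW3: 8+1+3+6 = 18
The minimum is 18 via SW26 → SW1 → SW28 → SW10 → SW3.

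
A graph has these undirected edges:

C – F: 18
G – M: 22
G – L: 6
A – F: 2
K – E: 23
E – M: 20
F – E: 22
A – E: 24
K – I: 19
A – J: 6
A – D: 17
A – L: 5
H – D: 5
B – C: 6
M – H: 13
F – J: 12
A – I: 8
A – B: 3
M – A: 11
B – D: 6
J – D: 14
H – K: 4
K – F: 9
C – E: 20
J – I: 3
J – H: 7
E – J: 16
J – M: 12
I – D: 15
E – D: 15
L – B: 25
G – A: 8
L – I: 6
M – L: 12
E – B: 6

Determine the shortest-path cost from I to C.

Running Dijkstra from I:
I: 0
J: 3  (via I)
L: 6  (via I)
A: 8  (via I)
F: 10  (via A)
H: 10  (via J)
B: 11  (via A)
G: 12  (via L)
K: 14  (via H)
D: 15  (via I)
M: 15  (via J)
C: 17  (via B)
Shortest route: I–A–B–C = 17.

17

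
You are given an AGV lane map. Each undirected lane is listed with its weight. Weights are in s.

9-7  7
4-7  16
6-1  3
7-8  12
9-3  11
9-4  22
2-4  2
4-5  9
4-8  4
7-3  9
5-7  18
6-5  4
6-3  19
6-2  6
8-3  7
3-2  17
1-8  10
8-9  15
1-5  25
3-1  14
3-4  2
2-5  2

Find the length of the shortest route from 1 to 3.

13 s

Compare a few routes:
1 → 8 → 4 → 3: 10+4+2 = 16
1 → 8 → 3: 10+7 = 17
1 → 3: 14 = 14
1 → 6 → 2 → 4 → 3: 3+6+2+2 = 13
The minimum is 13 s via 1 → 6 → 2 → 4 → 3.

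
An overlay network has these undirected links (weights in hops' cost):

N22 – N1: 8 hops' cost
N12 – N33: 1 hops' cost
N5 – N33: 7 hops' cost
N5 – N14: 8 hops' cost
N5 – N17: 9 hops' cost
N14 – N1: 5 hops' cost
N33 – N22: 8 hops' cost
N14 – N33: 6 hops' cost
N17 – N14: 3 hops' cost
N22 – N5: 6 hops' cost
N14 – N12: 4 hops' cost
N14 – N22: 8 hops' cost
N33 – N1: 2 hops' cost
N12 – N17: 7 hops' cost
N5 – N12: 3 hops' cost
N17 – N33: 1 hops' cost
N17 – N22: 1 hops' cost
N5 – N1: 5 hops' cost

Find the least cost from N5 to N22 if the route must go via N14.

11 hops' cost

Best N5 to N14: N5–N12–N14 costing 7
Best N14 to N22: N14–N17–N22 costing 4
Total via N14: 7 + 4 = 11 hops' cost.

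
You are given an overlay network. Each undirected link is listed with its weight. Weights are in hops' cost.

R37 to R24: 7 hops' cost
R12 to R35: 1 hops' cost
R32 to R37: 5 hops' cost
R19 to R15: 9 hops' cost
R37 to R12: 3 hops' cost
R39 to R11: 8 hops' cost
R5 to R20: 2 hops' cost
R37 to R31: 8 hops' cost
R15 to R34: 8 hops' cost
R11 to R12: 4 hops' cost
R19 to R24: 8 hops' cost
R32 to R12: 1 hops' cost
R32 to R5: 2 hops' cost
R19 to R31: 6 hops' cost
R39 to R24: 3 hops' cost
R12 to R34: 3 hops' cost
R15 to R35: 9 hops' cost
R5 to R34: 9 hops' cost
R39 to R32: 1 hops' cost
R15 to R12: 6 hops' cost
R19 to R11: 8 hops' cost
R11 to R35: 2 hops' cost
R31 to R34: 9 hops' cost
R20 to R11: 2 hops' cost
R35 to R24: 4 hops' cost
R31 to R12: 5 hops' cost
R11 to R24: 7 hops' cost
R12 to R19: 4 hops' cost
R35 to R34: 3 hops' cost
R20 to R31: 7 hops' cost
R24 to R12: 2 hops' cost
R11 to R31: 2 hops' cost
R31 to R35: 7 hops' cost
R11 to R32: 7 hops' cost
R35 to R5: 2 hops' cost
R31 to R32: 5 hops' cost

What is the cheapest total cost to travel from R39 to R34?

Settle nodes by increasing distance from R39:
R39: 0
R32: 1  (via R39)
R12: 2  (via R32)
R24: 3  (via R39)
R35: 3  (via R12)
R5: 3  (via R32)
R11: 5  (via R35)
R37: 5  (via R12)
R34: 5  (via R12)
Shortest route: R39 → R32 → R12 → R34 = 5 hops' cost.

5 hops' cost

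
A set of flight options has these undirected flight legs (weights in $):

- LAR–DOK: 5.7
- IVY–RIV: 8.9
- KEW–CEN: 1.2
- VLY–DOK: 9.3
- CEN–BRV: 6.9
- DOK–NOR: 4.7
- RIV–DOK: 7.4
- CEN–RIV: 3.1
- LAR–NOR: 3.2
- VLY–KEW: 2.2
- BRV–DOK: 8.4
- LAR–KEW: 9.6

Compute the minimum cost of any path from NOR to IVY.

Candidate routes:
NOR → DOK → RIV → IVY: 4.7+7.4+8.9 = 21
NOR → LAR → DOK → RIV → IVY: 3.2+5.7+7.4+8.9 = 25.2
The minimum is $21 via NOR → DOK → RIV → IVY.

$21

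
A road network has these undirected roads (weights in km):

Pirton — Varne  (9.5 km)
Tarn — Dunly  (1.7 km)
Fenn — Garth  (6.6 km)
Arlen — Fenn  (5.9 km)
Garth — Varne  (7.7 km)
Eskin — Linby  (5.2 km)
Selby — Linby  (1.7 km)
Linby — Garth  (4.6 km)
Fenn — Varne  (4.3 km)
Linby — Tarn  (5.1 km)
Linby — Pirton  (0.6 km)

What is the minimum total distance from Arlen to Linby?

17.1 km

Running Dijkstra from Arlen:
Arlen: 0
Fenn: 5.9  (via Arlen)
Varne: 10.2  (via Fenn)
Garth: 12.5  (via Fenn)
Linby: 17.1  (via Garth)
Shortest route: Arlen–Fenn–Garth–Linby = 17.1 km.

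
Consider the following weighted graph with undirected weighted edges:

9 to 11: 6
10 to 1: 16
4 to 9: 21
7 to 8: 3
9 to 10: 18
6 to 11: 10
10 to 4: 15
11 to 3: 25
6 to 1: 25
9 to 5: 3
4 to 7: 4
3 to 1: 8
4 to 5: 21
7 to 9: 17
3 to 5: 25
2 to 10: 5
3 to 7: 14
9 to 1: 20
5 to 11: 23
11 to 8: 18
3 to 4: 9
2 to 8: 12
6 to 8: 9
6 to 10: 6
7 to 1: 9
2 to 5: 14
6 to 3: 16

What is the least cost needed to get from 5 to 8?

23

Shortest distances from 5:
5: 0
9: 3  (via 5)
11: 9  (via 9)
2: 14  (via 5)
6: 19  (via 11)
10: 19  (via 2)
7: 20  (via 9)
4: 21  (via 5)
1: 23  (via 9)
8: 23  (via 7)
Shortest route: 5 → 9 → 7 → 8 = 23.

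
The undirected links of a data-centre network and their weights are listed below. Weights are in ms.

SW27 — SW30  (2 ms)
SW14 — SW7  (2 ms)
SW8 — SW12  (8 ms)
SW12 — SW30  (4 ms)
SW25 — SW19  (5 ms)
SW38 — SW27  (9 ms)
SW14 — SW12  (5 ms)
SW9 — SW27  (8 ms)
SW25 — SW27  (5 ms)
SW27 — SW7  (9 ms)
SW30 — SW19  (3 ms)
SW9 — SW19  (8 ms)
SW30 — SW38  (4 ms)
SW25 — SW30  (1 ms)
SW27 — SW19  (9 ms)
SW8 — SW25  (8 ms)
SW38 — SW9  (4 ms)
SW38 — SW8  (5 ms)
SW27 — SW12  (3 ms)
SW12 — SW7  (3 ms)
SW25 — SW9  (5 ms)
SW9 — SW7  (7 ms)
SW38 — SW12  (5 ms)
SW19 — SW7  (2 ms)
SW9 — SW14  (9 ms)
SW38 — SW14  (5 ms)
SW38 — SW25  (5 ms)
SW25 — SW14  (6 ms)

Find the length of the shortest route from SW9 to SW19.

8 ms

Enumerating some paths:
SW9 - SW19: 8 = 8
SW9 - SW7 - SW19: 7+2 = 9
The minimum is 8 ms via SW9 - SW19.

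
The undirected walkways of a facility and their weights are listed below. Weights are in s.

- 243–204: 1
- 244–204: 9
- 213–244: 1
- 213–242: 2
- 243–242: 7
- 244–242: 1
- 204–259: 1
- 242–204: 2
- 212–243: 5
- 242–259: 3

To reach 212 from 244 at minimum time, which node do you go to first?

242

Enumerating some paths:
244 → 242 → 259 → 204 → 243 → 212: 1+3+1+1+5 = 11
244 → 242 → 204 → 243 → 212: 1+2+1+5 = 9
Cheapest is 244 → 242 → 204 → 243 → 212 at 9 s.
So from 244 the first move is to 242.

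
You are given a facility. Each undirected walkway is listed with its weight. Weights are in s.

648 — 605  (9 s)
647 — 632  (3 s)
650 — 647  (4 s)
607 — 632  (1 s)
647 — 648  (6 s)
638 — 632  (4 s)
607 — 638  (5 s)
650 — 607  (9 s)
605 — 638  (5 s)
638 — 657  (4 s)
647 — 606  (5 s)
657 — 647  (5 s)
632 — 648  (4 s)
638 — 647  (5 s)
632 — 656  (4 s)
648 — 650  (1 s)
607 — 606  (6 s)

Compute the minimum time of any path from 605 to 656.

Enumerating some paths:
605 - 638 - 607 - 632 - 656: 5+5+1+4 = 15
605 - 638 - 632 - 656: 5+4+4 = 13
Cheapest is 605 - 638 - 632 - 656 at 13 s.

13 s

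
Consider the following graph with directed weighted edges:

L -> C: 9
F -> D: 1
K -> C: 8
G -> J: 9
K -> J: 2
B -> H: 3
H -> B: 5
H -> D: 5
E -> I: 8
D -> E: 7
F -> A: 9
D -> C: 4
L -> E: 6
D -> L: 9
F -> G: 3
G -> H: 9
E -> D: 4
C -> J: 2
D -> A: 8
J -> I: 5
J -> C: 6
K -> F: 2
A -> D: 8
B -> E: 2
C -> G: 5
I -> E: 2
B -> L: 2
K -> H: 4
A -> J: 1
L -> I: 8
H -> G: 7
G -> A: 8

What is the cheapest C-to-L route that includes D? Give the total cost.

22

Shortest C→D: C–J–I–E–D = 13
Shortest D→L: D–L = 9
Total via D: 13 + 9 = 22.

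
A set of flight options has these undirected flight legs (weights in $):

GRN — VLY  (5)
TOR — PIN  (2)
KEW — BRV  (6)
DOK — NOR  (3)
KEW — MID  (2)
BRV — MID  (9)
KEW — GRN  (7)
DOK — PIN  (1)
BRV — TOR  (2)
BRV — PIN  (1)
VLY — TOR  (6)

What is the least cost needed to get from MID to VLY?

Settle nodes by increasing distance from MID:
MID: 0
KEW: 2  (via MID)
BRV: 8  (via KEW)
GRN: 9  (via KEW)
PIN: 9  (via BRV)
DOK: 10  (via PIN)
TOR: 10  (via BRV)
NOR: 13  (via DOK)
VLY: 14  (via GRN)
Shortest route: MID → KEW → GRN → VLY = $14.

$14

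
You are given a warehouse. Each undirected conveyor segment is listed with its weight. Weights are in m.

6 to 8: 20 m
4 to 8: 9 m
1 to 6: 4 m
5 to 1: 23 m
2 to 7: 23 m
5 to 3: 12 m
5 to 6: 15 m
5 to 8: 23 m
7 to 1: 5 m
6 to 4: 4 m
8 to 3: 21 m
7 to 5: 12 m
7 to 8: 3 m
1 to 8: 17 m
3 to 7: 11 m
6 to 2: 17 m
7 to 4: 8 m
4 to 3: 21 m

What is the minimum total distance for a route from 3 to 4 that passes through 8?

Best 3 to 8: 3–7–8 costing 14
Shortest 8→4: 8–4 = 9
Total via 8: 14 + 9 = 23 m.

23 m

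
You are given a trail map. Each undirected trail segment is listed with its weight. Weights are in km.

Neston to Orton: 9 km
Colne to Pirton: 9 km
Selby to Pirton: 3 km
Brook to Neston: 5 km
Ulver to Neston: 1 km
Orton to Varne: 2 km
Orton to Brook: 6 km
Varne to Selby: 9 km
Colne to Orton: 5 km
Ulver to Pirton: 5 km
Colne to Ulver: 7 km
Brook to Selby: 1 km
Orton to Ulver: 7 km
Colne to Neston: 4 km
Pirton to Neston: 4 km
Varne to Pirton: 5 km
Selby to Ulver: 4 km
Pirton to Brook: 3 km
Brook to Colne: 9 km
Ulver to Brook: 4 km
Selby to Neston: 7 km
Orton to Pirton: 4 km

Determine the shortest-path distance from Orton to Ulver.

7 km

Shortest distances from Orton:
Orton: 0
Varne: 2  (via Orton)
Pirton: 4  (via Orton)
Colne: 5  (via Orton)
Brook: 6  (via Orton)
Selby: 7  (via Pirton)
Ulver: 7  (via Orton)
Shortest route: Orton → Ulver = 7 km.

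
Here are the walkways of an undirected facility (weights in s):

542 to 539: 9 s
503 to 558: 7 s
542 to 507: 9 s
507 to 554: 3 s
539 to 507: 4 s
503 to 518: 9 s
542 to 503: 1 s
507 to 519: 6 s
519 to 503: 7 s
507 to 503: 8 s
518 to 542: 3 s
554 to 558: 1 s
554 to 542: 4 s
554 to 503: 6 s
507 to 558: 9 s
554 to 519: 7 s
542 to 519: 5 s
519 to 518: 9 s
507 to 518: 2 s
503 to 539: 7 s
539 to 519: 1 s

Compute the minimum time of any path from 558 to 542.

5 s

Compare a few routes:
558–554–507–518–542: 1+3+2+3 = 9
558–554–542: 1+4 = 5
558–554–503–542: 1+6+1 = 8
558–503–542: 7+1 = 8
Cheapest is 558–554–542 at 5 s.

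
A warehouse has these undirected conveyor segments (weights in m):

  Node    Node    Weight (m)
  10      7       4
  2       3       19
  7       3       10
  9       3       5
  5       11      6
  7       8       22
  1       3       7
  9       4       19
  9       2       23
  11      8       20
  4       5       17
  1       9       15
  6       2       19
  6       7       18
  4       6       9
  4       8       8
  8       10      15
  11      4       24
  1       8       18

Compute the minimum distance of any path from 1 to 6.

Shortest distances from 1:
1: 0
3: 7  (via 1)
9: 12  (via 3)
7: 17  (via 3)
8: 18  (via 1)
10: 21  (via 7)
2: 26  (via 3)
4: 26  (via 8)
6: 35  (via 7)
Shortest route: 1 → 3 → 7 → 6 = 35 m.

35 m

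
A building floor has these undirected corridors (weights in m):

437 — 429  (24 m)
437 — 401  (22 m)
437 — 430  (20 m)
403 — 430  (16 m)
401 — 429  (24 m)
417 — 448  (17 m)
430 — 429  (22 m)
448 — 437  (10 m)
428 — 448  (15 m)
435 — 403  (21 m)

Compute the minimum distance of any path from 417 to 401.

Running Dijkstra from 417:
417: 0
448: 17  (via 417)
437: 27  (via 448)
428: 32  (via 448)
430: 47  (via 437)
401: 49  (via 437)
Shortest route: 417–448–437–401 = 49 m.

49 m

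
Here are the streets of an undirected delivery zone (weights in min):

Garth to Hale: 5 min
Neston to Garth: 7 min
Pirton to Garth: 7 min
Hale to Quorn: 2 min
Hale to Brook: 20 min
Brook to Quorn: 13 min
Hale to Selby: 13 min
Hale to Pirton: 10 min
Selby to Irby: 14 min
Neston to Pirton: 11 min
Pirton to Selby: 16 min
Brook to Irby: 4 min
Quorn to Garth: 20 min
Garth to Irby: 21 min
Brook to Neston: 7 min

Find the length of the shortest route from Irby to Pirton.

22 min

Running Dijkstra from Irby:
Irby: 0
Brook: 4  (via Irby)
Neston: 11  (via Brook)
Selby: 14  (via Irby)
Quorn: 17  (via Brook)
Garth: 18  (via Neston)
Hale: 19  (via Quorn)
Pirton: 22  (via Neston)
Shortest route: Irby–Brook–Neston–Pirton = 22 min.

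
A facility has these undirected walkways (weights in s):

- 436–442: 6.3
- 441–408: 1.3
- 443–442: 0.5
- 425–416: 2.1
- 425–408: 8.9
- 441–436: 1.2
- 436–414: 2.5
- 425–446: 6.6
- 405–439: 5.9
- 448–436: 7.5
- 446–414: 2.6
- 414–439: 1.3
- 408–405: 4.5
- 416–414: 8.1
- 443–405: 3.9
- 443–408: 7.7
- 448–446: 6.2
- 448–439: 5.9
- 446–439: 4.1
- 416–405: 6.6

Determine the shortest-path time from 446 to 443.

11.9 s

Candidate routes:
446 → 414 → 439 → 405 → 443: 2.6+1.3+5.9+3.9 = 13.7
446 → 414 → 436 → 442 → 443: 2.6+2.5+6.3+0.5 = 11.9
The minimum is 11.9 s via 446 → 414 → 436 → 442 → 443.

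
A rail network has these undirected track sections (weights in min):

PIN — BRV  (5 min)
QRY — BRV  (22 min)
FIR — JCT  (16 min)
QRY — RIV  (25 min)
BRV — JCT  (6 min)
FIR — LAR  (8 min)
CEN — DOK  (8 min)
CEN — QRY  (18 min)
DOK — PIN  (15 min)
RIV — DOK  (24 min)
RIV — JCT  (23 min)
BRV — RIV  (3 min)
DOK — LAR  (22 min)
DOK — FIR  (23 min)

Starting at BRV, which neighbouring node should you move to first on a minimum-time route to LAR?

JCT

Enumerating some paths:
BRV–PIN–DOK–LAR: 5+15+22 = 42
BRV–RIV–DOK–LAR: 3+24+22 = 49
BRV–JCT–FIR–LAR: 6+16+8 = 30
The minimum is 30 min via BRV–JCT–FIR–LAR.
So from BRV the first move is to JCT.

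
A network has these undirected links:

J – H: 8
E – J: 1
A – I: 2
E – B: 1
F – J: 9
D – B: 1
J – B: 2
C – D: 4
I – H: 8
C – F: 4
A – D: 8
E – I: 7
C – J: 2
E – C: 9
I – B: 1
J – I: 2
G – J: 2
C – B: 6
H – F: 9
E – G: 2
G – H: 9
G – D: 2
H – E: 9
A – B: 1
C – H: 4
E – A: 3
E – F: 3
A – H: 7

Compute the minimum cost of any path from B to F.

Enumerating some paths:
B - I - J - E - F: 1+2+1+3 = 7
B - E - F: 1+3 = 4
B - A - E - F: 1+3+3 = 7
B - J - E - F: 2+1+3 = 6
Cheapest is B - E - F at 4.

4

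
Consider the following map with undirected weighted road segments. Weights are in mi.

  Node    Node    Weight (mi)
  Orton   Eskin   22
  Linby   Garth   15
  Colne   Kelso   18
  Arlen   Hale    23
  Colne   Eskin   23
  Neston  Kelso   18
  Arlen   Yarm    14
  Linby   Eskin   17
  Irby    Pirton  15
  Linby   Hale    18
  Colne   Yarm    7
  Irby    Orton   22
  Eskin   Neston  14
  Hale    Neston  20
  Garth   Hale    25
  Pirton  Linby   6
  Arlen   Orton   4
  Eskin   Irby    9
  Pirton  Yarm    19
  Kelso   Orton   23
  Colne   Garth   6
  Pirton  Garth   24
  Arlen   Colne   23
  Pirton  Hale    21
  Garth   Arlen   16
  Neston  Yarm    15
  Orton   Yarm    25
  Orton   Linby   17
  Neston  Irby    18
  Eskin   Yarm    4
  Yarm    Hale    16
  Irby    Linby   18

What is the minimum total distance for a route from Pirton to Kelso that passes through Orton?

46 mi

Shortest Pirton→Orton: Pirton → Linby → Orton = 23
Shortest Orton→Kelso: Orton → Kelso = 23
Total via Orton: 23 + 23 = 46 mi.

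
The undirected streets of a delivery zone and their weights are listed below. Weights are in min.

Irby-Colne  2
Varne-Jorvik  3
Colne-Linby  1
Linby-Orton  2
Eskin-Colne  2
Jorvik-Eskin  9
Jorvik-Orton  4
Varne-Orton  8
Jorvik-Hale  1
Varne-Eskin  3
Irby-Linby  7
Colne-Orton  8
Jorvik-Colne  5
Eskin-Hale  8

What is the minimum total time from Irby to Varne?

7 min

Candidate routes:
Irby → Colne → Jorvik → Varne: 2+5+3 = 10
Irby → Colne → Linby → Orton → Jorvik → Varne: 2+1+2+4+3 = 12
Irby → Colne → Eskin → Varne: 2+2+3 = 7
Irby → Linby → Colne → Eskin → Varne: 7+1+2+3 = 13
The minimum is 7 min via Irby → Colne → Eskin → Varne.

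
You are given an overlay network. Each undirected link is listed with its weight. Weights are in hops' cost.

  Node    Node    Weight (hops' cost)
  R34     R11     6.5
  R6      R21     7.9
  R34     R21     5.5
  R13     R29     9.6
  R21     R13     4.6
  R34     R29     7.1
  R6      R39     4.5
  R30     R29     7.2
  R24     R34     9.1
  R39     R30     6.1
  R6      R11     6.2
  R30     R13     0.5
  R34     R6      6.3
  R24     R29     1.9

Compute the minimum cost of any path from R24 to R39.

15.2 hops' cost

Candidate routes:
R24–R29–R34–R6–R39: 1.9+7.1+6.3+4.5 = 19.8
R24–R29–R13–R30–R39: 1.9+9.6+0.5+6.1 = 18.1
R24–R29–R30–R39: 1.9+7.2+6.1 = 15.2
Cheapest is R24–R29–R30–R39 at 15.2 hops' cost.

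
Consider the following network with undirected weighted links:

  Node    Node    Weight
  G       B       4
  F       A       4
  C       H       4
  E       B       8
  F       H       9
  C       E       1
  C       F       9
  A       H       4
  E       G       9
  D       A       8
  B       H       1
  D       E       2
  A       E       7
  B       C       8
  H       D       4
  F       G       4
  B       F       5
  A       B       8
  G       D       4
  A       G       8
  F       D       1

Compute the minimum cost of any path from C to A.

8

Enumerating some paths:
C → E → D → H → A: 1+2+4+4 = 11
C → E → D → A: 1+2+8 = 11
C → H → B → A: 4+1+8 = 13
C → E → A: 1+7 = 8
Cheapest is C → E → A at 8.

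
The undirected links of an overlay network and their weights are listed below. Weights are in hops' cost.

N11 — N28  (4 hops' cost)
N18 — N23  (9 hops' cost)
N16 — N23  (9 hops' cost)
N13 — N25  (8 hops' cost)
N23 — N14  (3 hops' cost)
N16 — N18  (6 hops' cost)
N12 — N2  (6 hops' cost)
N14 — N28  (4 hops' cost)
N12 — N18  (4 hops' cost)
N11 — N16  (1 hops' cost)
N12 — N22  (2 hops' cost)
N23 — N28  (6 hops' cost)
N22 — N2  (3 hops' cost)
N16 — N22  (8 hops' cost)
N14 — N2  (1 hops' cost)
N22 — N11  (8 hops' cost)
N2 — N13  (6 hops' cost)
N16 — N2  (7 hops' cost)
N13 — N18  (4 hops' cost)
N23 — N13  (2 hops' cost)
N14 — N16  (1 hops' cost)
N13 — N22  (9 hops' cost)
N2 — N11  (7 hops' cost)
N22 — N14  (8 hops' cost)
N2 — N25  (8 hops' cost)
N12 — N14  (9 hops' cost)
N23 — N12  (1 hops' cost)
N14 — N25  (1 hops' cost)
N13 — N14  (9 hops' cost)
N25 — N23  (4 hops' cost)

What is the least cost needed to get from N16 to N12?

Enumerating some paths:
N16–N14–N23–N12: 1+3+1 = 5
N16–N14–N25–N23–N12: 1+1+4+1 = 7
The minimum is 5 hops' cost via N16–N14–N23–N12.

5 hops' cost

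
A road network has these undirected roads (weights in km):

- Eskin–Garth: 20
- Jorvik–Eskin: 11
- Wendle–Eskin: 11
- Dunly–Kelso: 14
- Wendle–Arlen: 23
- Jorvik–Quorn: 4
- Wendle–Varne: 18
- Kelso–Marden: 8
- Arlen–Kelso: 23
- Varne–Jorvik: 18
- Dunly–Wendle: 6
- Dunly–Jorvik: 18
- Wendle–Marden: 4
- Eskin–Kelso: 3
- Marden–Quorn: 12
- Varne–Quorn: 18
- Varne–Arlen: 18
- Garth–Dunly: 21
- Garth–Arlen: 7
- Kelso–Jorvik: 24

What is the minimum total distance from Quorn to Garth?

Settle nodes by increasing distance from Quorn:
Quorn: 0
Jorvik: 4  (via Quorn)
Marden: 12  (via Quorn)
Eskin: 15  (via Jorvik)
Wendle: 16  (via Marden)
Varne: 18  (via Quorn)
Kelso: 18  (via Eskin)
Dunly: 22  (via Jorvik)
Garth: 35  (via Eskin)
Shortest route: Quorn–Jorvik–Eskin–Garth = 35 km.

35 km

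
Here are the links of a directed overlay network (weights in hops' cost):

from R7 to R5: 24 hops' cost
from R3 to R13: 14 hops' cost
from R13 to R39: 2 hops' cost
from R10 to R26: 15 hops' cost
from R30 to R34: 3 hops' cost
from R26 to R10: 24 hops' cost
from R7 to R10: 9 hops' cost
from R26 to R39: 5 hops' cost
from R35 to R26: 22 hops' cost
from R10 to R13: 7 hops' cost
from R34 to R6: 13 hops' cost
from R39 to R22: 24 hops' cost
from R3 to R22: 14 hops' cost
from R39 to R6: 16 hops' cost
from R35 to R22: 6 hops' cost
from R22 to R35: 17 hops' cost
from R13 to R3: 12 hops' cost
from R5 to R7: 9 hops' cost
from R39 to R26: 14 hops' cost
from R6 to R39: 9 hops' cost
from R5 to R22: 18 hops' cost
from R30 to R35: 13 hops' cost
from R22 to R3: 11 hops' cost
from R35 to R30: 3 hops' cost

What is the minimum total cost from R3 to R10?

54 hops' cost

Enumerating some paths:
R3–R22–R35–R26–R10: 14+17+22+24 = 77
R3–R13–R39–R26–R10: 14+2+14+24 = 54
The minimum is 54 hops' cost via R3–R13–R39–R26–R10.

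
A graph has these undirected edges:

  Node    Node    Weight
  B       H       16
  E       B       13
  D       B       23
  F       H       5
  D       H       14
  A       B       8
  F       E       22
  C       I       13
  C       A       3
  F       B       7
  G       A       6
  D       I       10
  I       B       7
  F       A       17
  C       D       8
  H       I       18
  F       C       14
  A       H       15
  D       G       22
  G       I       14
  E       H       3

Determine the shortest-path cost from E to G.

24

Settle nodes by increasing distance from E:
E: 0
H: 3  (via E)
F: 8  (via H)
B: 13  (via E)
D: 17  (via H)
A: 18  (via H)
I: 20  (via B)
C: 21  (via A)
G: 24  (via A)
Shortest route: E → H → A → G = 24.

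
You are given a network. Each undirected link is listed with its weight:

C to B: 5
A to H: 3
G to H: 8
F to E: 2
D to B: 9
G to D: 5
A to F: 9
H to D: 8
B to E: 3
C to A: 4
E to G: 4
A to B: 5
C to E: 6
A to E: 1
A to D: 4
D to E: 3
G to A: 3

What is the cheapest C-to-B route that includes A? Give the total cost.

Best C to A: C–A costing 4
Best A to B: A–E–B costing 4
Total via A: 4 + 4 = 8.

8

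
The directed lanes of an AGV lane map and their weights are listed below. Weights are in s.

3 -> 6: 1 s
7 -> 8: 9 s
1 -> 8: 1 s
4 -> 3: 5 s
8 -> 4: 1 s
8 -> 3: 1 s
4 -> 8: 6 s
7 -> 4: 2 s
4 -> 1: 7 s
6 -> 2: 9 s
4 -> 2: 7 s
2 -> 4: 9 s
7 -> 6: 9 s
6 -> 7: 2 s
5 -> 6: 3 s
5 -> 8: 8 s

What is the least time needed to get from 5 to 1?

14 s

Compare a few routes:
5 - 8 - 3 - 6 - 7 - 4 - 1: 8+1+1+2+2+7 = 21
5 - 6 - 7 - 8 - 4 - 1: 3+2+9+1+7 = 22
5 - 8 - 4 - 1: 8+1+7 = 16
5 - 6 - 7 - 4 - 1: 3+2+2+7 = 14
The minimum is 14 s via 5 - 6 - 7 - 4 - 1.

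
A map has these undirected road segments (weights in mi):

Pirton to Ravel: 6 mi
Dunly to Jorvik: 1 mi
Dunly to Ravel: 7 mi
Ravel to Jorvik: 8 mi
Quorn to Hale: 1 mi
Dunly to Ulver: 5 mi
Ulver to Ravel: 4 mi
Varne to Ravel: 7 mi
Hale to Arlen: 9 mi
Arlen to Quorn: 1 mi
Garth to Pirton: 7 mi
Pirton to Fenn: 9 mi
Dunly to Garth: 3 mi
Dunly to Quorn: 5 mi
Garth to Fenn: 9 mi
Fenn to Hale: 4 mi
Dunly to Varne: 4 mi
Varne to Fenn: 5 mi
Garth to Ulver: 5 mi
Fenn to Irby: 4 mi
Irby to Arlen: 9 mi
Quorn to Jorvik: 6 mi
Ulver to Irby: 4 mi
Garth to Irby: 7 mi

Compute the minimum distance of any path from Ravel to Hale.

Settle nodes by increasing distance from Ravel:
Ravel: 0
Ulver: 4  (via Ravel)
Pirton: 6  (via Ravel)
Dunly: 7  (via Ravel)
Varne: 7  (via Ravel)
Jorvik: 8  (via Ravel)
Irby: 8  (via Ulver)
Garth: 9  (via Ulver)
Quorn: 12  (via Dunly)
Fenn: 12  (via Varne)
Arlen: 13  (via Quorn)
Hale: 13  (via Quorn)
Shortest route: Ravel–Dunly–Quorn–Hale = 13 mi.

13 mi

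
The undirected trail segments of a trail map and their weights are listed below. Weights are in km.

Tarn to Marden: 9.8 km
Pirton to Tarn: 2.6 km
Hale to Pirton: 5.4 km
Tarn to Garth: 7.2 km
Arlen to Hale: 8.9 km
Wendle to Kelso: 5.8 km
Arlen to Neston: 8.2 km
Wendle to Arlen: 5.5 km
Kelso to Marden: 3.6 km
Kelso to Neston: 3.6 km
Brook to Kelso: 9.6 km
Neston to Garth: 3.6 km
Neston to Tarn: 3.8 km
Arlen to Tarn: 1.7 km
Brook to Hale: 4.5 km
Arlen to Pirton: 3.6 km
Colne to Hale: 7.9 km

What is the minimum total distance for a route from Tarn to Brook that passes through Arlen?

15.1 km

Best Tarn to Arlen: Tarn → Arlen costing 1.7
Best Arlen to Brook: Arlen → Hale → Brook costing 13.4
Total via Arlen: 1.7 + 13.4 = 15.1 km.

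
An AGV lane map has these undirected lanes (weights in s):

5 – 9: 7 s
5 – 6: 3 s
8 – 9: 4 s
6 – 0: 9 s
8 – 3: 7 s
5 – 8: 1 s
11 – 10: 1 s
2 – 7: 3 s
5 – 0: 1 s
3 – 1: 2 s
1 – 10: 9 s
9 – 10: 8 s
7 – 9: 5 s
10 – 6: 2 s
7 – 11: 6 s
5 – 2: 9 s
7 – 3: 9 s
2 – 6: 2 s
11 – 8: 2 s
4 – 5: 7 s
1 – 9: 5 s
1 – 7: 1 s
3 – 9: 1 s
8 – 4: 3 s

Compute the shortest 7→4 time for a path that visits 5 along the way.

12 s

Best 7 to 5: 7 → 2 → 6 → 5 costing 8
Shortest 5→4: 5 → 8 → 4 = 4
Total via 5: 8 + 4 = 12 s.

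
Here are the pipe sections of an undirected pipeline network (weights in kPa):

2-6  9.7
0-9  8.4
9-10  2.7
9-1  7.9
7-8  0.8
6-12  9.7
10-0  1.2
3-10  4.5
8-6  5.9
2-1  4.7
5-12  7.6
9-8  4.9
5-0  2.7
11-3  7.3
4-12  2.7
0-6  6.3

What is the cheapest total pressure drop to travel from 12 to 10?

11.5 kPa

Compare a few routes:
12 → 5 → 0 → 10: 7.6+2.7+1.2 = 11.5
12 → 6 → 0 → 10: 9.7+6.3+1.2 = 17.2
The minimum is 11.5 kPa via 12 → 5 → 0 → 10.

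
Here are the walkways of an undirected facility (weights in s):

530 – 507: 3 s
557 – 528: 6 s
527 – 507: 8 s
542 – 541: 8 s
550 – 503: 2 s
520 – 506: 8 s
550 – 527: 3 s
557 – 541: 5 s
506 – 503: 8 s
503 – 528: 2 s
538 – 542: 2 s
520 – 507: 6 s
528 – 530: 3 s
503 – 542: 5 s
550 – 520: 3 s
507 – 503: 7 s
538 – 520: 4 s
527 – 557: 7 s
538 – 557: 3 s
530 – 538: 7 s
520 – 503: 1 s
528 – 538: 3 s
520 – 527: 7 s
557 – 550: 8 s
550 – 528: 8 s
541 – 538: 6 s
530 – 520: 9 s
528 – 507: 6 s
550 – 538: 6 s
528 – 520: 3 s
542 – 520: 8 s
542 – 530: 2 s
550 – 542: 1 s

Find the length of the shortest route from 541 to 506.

18 s

Compare a few routes:
541 → 538 → 520 → 506: 6+4+8 = 18
541 → 538 → 542 → 550 → 503 → 506: 6+2+1+2+8 = 19
The minimum is 18 s via 541 → 538 → 520 → 506.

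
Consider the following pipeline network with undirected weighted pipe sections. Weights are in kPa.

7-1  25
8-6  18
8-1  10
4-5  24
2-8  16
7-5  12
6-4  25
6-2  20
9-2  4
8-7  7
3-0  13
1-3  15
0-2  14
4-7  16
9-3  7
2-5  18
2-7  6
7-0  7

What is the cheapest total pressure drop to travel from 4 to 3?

Compare a few routes:
4–7–2–9–3: 16+6+4+7 = 33
4–7–0–3: 16+7+13 = 36
Cheapest is 4–7–2–9–3 at 33 kPa.

33 kPa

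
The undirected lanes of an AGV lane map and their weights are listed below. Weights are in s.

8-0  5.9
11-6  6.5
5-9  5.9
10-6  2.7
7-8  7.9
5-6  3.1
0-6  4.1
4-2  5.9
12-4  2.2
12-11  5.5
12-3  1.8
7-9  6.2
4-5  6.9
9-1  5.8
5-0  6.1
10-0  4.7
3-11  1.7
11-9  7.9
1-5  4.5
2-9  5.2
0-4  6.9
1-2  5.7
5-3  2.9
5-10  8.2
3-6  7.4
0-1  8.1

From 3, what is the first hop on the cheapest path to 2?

12

Candidate routes:
3 - 5 - 1 - 2: 2.9+4.5+5.7 = 13.1
3 - 12 - 4 - 2: 1.8+2.2+5.9 = 9.9
3 - 11 - 9 - 2: 1.7+7.9+5.2 = 14.8
3 - 5 - 9 - 2: 2.9+5.9+5.2 = 14
Cheapest is 3 - 12 - 4 - 2 at 9.9 s.
So from 3 the first move is to 12.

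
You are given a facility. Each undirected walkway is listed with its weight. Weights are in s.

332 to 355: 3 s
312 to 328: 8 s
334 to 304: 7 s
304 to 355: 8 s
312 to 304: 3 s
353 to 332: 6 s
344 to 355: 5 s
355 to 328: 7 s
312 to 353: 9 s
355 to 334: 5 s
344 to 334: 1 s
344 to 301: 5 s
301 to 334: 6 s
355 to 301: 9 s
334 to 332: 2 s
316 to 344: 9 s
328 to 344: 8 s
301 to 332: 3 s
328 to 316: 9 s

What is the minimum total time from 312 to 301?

15 s

Settle nodes by increasing distance from 312:
312: 0
304: 3  (via 312)
328: 8  (via 312)
353: 9  (via 312)
334: 10  (via 304)
355: 11  (via 304)
344: 11  (via 334)
332: 12  (via 334)
301: 15  (via 332)
Shortest route: 312 → 304 → 334 → 332 → 301 = 15 s.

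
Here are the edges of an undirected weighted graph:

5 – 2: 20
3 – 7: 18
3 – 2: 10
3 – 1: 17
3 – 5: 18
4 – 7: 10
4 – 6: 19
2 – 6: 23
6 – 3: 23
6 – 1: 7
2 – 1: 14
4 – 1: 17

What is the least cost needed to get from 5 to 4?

46

Settle nodes by increasing distance from 5:
5: 0
3: 18  (via 5)
2: 20  (via 5)
1: 34  (via 2)
7: 36  (via 3)
6: 41  (via 3)
4: 46  (via 7)
Shortest route: 5–3–7–4 = 46.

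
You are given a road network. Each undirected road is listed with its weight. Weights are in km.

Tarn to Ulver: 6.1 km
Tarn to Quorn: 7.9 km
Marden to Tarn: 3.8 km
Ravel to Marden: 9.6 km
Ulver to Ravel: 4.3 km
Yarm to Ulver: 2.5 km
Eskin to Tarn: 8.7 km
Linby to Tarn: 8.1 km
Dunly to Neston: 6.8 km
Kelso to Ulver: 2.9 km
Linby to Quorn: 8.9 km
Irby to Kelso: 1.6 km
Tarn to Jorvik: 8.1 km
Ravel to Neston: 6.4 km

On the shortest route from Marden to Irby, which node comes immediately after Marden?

Tarn

Enumerating some paths:
Marden → Tarn → Ulver → Kelso → Irby: 3.8+6.1+2.9+1.6 = 14.4
Marden → Ravel → Ulver → Kelso → Irby: 9.6+4.3+2.9+1.6 = 18.4
The minimum is 14.4 km via Marden → Tarn → Ulver → Kelso → Irby.
So from Marden the first move is to Tarn.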